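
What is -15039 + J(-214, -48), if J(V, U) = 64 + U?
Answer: -15023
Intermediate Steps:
-15039 + J(-214, -48) = -15039 + (64 - 48) = -15039 + 16 = -15023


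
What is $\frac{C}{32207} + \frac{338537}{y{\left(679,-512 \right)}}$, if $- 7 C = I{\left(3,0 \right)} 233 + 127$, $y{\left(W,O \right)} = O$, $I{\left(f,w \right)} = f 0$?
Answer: $- \frac{76322893137}{115429888} \approx -661.21$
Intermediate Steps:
$I{\left(f,w \right)} = 0$
$C = - \frac{127}{7}$ ($C = - \frac{0 \cdot 233 + 127}{7} = - \frac{0 + 127}{7} = \left(- \frac{1}{7}\right) 127 = - \frac{127}{7} \approx -18.143$)
$\frac{C}{32207} + \frac{338537}{y{\left(679,-512 \right)}} = - \frac{127}{7 \cdot 32207} + \frac{338537}{-512} = \left(- \frac{127}{7}\right) \frac{1}{32207} + 338537 \left(- \frac{1}{512}\right) = - \frac{127}{225449} - \frac{338537}{512} = - \frac{76322893137}{115429888}$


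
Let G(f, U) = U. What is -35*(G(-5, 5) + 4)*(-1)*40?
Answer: 12600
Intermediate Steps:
-35*(G(-5, 5) + 4)*(-1)*40 = -35*(5 + 4)*(-1)*40 = -315*(-1)*40 = -35*(-9)*40 = 315*40 = 12600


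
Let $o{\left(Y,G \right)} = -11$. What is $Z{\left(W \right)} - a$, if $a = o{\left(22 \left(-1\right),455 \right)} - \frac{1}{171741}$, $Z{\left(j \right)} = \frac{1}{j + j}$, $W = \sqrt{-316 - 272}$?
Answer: $\frac{1889152}{171741} - \frac{i \sqrt{3}}{84} \approx 11.0 - 0.02062 i$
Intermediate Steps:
$W = 14 i \sqrt{3}$ ($W = \sqrt{-588} = 14 i \sqrt{3} \approx 24.249 i$)
$Z{\left(j \right)} = \frac{1}{2 j}$
$a = - \frac{1889152}{171741}$ ($a = -11 - \frac{1}{171741} = - \frac{1889152}{171741} \approx -11.0$)
$Z{\left(W \right)} - a = \frac{1}{2 \cdot 14 i \sqrt{3}} - - \frac{1889152}{171741} = \frac{\left(- \frac{1}{42}\right) i \sqrt{3}}{2} + \frac{1889152}{171741} = - \frac{i \sqrt{3}}{84} + \frac{1889152}{171741} = \frac{1889152}{171741} - \frac{i \sqrt{3}}{84}$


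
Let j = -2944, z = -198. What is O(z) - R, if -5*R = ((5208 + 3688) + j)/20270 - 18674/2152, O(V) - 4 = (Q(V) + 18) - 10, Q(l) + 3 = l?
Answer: -10396899019/54526300 ≈ -190.68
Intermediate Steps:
Q(l) = -3 + l
O(V) = 9 + V (O(V) = 4 + (((-3 + V) + 18) - 10) = 4 + ((15 + V) - 10) = 4 + (5 + V) = 9 + V)
R = 91428319/54526300 (R = -(((5208 + 3688) - 2944)/20270 - 18674/2152)/5 = -((8896 - 2944)*(1/20270) - 18674*1/2152)/5 = -(5952*(1/20270) - 9337/1076)/5 = -(2976/10135 - 9337/1076)/5 = -1/5*(-91428319/10905260) = 91428319/54526300 ≈ 1.6768)
O(z) - R = (9 - 198) - 1*91428319/54526300 = -189 - 91428319/54526300 = -10396899019/54526300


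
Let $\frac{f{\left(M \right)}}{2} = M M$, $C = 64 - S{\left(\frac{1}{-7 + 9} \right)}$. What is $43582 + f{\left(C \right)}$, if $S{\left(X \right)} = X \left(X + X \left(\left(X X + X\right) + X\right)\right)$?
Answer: $\frac{6608721}{128} \approx 51631.0$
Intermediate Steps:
$S{\left(X \right)} = X \left(X + X \left(X^{2} + 2 X\right)\right)$ ($S{\left(X \right)} = X \left(X + X \left(\left(X^{2} + X\right) + X\right)\right) = X \left(X + X \left(\left(X + X^{2}\right) + X\right)\right) = X \left(X + X \left(X^{2} + 2 X\right)\right)$)
$C = \frac{1015}{16}$ ($C = 64 - \left(\frac{1}{-7 + 9}\right)^{2} \left(1 + \left(\frac{1}{-7 + 9}\right)^{2} + \frac{2}{-7 + 9}\right) = 64 - \left(\frac{1}{2}\right)^{2} \left(1 + \left(\frac{1}{2}\right)^{2} + \frac{2}{2}\right) = 64 - \frac{1 + \left(\frac{1}{2}\right)^{2} + 2 \cdot \frac{1}{2}}{4} = 64 - \frac{1 + \frac{1}{4} + 1}{4} = 64 - \frac{1}{4} \cdot \frac{9}{4} = 64 - \frac{9}{16} = \frac{1015}{16} \approx 63.438$)
$f{\left(M \right)} = 2 M^{2}$ ($f{\left(M \right)} = 2 M M = 2 M^{2}$)
$43582 + f{\left(C \right)} = 43582 + 2 \left(\frac{1015}{16}\right)^{2} = 43582 + 2 \cdot \frac{1030225}{256} = 43582 + \frac{1030225}{128} = \frac{6608721}{128}$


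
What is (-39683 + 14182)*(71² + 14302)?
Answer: -493265843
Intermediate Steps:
(-39683 + 14182)*(71² + 14302) = -25501*(5041 + 14302) = -25501*19343 = -493265843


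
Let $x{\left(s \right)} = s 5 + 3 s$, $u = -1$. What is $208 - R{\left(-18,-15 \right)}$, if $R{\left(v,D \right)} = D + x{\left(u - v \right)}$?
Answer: $87$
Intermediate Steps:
$x{\left(s \right)} = 8 s$ ($x{\left(s \right)} = 5 s + 3 s = 8 s$)
$R{\left(v,D \right)} = -8 + D - 8 v$ ($R{\left(v,D \right)} = D + 8 \left(-1 - v\right) = D - \left(8 + 8 v\right) = -8 + D - 8 v$)
$208 - R{\left(-18,-15 \right)} = 208 - \left(-8 - 15 - -144\right) = 208 - \left(-8 - 15 + 144\right) = 208 - 121 = 87$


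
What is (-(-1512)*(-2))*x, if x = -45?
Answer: 136080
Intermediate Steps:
(-(-1512)*(-2))*x = -(-1512)*(-2)*(-45) = -72*42*(-45) = -3024*(-45) = 136080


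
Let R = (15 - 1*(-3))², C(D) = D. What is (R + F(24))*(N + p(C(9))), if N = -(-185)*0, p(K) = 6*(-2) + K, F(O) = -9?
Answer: -945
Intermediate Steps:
p(K) = -12 + K
R = 324 (R = (15 + 3)² = 18² = 324)
N = 0 (N = -37*0 = 0)
(R + F(24))*(N + p(C(9))) = (324 - 9)*(0 + (-12 + 9)) = 315*(0 - 3) = 315*(-3) = -945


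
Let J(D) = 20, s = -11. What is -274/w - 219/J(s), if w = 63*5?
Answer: -14893/1260 ≈ -11.820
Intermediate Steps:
w = 315
-274/w - 219/J(s) = -274/315 - 219/20 = -14893/1260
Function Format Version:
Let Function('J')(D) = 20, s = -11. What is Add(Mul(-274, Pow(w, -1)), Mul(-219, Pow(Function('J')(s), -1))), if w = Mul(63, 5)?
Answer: Rational(-14893, 1260) ≈ -11.820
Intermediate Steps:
w = 315
Add(Mul(-274, Pow(w, -1)), Mul(-219, Pow(Function('J')(s), -1))) = Add(Mul(-274, Pow(315, -1)), Mul(-219, Pow(20, -1))) = Add(Mul(-274, Rational(1, 315)), Mul(-219, Rational(1, 20))) = Add(Rational(-274, 315), Rational(-219, 20)) = Rational(-14893, 1260)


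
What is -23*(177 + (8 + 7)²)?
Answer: -9246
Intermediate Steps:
-23*(177 + (8 + 7)²) = -23*(177 + 15²) = -23*(177 + 225) = -23*402 = -9246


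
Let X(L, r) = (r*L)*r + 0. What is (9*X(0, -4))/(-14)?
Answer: 0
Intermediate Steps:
X(L, r) = L*r**2 (X(L, r) = (L*r)*r + 0 = L*r**2 + 0 = L*r**2)
(9*X(0, -4))/(-14) = (9*(0*(-4)**2))/(-14) = (9*(0*16))*(-1/14) = (9*0)*(-1/14) = 0*(-1/14) = 0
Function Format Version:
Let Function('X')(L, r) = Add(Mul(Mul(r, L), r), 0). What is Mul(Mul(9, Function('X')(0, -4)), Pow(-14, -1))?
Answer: 0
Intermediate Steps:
Function('X')(L, r) = Mul(L, Pow(r, 2)) (Function('X')(L, r) = Add(Mul(Mul(L, r), r), 0) = Add(Mul(L, Pow(r, 2)), 0) = Mul(L, Pow(r, 2)))
Mul(Mul(9, Function('X')(0, -4)), Pow(-14, -1)) = Mul(Mul(9, Mul(0, Pow(-4, 2))), Pow(-14, -1)) = Mul(Mul(9, Mul(0, 16)), Rational(-1, 14)) = Mul(Mul(9, 0), Rational(-1, 14)) = Mul(0, Rational(-1, 14)) = 0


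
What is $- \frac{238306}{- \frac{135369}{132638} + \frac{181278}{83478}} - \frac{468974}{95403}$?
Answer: $- \frac{1271399772639490490}{6140492664327} \approx -2.0705 \cdot 10^{5}$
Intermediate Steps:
$- \frac{238306}{- \frac{135369}{132638} + \frac{181278}{83478}} - \frac{468974}{95403} = - \frac{238306}{\left(-135369\right) \frac{1}{132638} + 181278 \cdot \frac{1}{83478}} - \frac{42634}{8673} = - \frac{238306}{- \frac{135369}{132638} + \frac{30213}{13913}} - \frac{42634}{8673} = - \frac{238306}{\frac{2124002997}{1845392494}} - \frac{42634}{8673} = \left(-238306\right) \frac{1845392494}{2124002997} - \frac{42634}{8673} = - \frac{439768103675164}{2124002997} - \frac{42634}{8673} = - \frac{1271399772639490490}{6140492664327}$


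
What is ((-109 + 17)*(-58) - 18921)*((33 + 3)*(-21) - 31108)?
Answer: 432872440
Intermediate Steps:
((-109 + 17)*(-58) - 18921)*((33 + 3)*(-21) - 31108) = (-92*(-58) - 18921)*(36*(-21) - 31108) = (5336 - 18921)*(-756 - 31108) = -13585*(-31864) = 432872440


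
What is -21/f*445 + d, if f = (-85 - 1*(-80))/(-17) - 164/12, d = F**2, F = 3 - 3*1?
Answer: 476595/682 ≈ 698.82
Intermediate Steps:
F = 0 (F = 3 - 3 = 0)
d = 0 (d = 0**2 = 0)
f = -682/51 (f = (-85 + 80)*(-1/17) - 164*1/12 = -5*(-1/17) - 41/3 = 5/17 - 41/3 = -682/51 ≈ -13.373)
-21/f*445 + d = -21/(-682/51)*445 + 0 = -21*(-51/682)*445 + 0 = (1071/682)*445 + 0 = 476595/682 + 0 = 476595/682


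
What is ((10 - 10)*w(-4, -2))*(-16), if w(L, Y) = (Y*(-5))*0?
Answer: 0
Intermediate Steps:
w(L, Y) = 0 (w(L, Y) = -5*Y*0 = 0)
((10 - 10)*w(-4, -2))*(-16) = ((10 - 10)*0)*(-16) = (0*0)*(-16) = 0*(-16) = 0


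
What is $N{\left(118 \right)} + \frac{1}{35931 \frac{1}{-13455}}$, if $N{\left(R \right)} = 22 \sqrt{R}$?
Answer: $- \frac{4485}{11977} + 22 \sqrt{118} \approx 238.61$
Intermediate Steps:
$N{\left(118 \right)} + \frac{1}{35931 \frac{1}{-13455}} = 22 \sqrt{118} + \frac{1}{35931 \frac{1}{-13455}} = 22 \sqrt{118} + \frac{1}{35931 \left(- \frac{1}{13455}\right)} = 22 \sqrt{118} + \frac{1}{- \frac{11977}{4485}} = 22 \sqrt{118} - \frac{4485}{11977} = - \frac{4485}{11977} + 22 \sqrt{118}$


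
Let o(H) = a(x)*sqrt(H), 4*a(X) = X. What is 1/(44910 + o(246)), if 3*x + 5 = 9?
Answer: 67365/3025362109 - sqrt(246)/6050724218 ≈ 2.2264e-5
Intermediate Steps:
x = 4/3 (x = -5/3 + (1/3)*9 = -5/3 + 3 = 4/3 ≈ 1.3333)
a(X) = X/4
o(H) = sqrt(H)/3 (o(H) = ((1/4)*(4/3))*sqrt(H) = sqrt(H)/3)
1/(44910 + o(246)) = 1/(44910 + sqrt(246)/3)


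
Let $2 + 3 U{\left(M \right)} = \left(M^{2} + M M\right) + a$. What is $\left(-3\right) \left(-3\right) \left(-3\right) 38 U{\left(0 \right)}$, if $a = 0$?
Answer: $684$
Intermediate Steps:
$U{\left(M \right)} = - \frac{2}{3} + \frac{2 M^{2}}{3}$ ($U{\left(M \right)} = - \frac{2}{3} + \frac{\left(M^{2} + M M\right) + 0}{3} = - \frac{2}{3} + \frac{\left(M^{2} + M^{2}\right) + 0}{3} = - \frac{2}{3} + \frac{2 M^{2} + 0}{3} = - \frac{2}{3} + \frac{2 M^{2}}{3}$)
$\left(-3\right) \left(-3\right) \left(-3\right) 38 U{\left(0 \right)} = \left(-3\right) \left(-3\right) \left(-3\right) 38 \left(- \frac{2}{3} + \frac{2 \cdot 0^{2}}{3}\right) = 9 \left(-3\right) 38 \left(- \frac{2}{3} + \frac{2}{3} \cdot 0\right) = \left(-27\right) 38 \left(- \frac{2}{3} + 0\right) = \left(-1026\right) \left(- \frac{2}{3}\right) = 684$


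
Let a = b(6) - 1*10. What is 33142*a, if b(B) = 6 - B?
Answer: -331420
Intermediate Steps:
a = -10 (a = (6 - 1*6) - 1*10 = (6 - 6) - 10 = 0 - 10 = -10)
33142*a = 33142*(-10) = -331420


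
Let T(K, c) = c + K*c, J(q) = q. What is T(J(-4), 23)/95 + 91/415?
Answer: -3998/7885 ≈ -0.50704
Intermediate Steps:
T(J(-4), 23)/95 + 91/415 = (23*(1 - 4))/95 + 91/415 = (23*(-3))*(1/95) + 91*(1/415) = -69*1/95 + 91/415 = -69/95 + 91/415 = -3998/7885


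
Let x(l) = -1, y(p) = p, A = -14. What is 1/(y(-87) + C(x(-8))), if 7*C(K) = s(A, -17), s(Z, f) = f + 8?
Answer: -7/618 ≈ -0.011327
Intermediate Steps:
s(Z, f) = 8 + f
C(K) = -9/7 (C(K) = (8 - 17)/7 = (⅐)*(-9) = -9/7)
1/(y(-87) + C(x(-8))) = 1/(-87 - 9/7) = 1/(-618/7) = -7/618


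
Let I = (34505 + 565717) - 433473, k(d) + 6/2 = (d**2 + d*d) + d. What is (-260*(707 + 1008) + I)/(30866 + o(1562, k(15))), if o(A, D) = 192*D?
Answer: -279151/119570 ≈ -2.3346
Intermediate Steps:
k(d) = -3 + d + 2*d**2 (k(d) = -3 + ((d**2 + d*d) + d) = -3 + ((d**2 + d**2) + d) = -3 + (2*d**2 + d) = -3 + (d + 2*d**2) = -3 + d + 2*d**2)
I = 166749 (I = 600222 - 433473 = 166749)
(-260*(707 + 1008) + I)/(30866 + o(1562, k(15))) = (-260*(707 + 1008) + 166749)/(30866 + 192*(-3 + 15 + 2*15**2)) = (-260*1715 + 166749)/(30866 + 192*(-3 + 15 + 2*225)) = (-445900 + 166749)/(30866 + 192*(-3 + 15 + 450)) = -279151/(30866 + 192*462) = -279151/(30866 + 88704) = -279151/119570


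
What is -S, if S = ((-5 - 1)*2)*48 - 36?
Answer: 612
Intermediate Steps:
S = -612 (S = -6*2*48 - 36 = -12*48 - 36 = -576 - 36 = -612)
-S = -1*(-612) = 612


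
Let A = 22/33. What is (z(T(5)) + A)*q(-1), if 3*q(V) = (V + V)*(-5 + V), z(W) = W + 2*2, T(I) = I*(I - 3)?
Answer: 176/3 ≈ 58.667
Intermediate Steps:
T(I) = I*(-3 + I)
z(W) = 4 + W (z(W) = W + 4 = 4 + W)
q(V) = 2*V*(-5 + V)/3 (q(V) = ((V + V)*(-5 + V))/3 = ((2*V)*(-5 + V))/3 = (2*V*(-5 + V))/3 = 2*V*(-5 + V)/3)
A = 2/3 (A = 22*(1/33) = 2/3 ≈ 0.66667)
(z(T(5)) + A)*q(-1) = ((4 + 5*(-3 + 5)) + 2/3)*((2/3)*(-1)*(-5 - 1)) = ((4 + 5*2) + 2/3)*((2/3)*(-1)*(-6)) = ((4 + 10) + 2/3)*4 = (14 + 2/3)*4 = (44/3)*4 = 176/3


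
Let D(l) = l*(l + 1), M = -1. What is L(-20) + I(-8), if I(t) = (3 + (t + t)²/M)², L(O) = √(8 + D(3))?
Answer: 64009 + 2*√5 ≈ 64014.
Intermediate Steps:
D(l) = l*(1 + l)
L(O) = 2*√5 (L(O) = √(8 + 3*(1 + 3)) = √(8 + 3*4) = √(8 + 12) = √20 = 2*√5)
I(t) = (3 - 4*t²)² (I(t) = (3 + (t + t)²/(-1))² = (3 + (2*t)²*(-1))² = (3 + (4*t²)*(-1))² = (3 - 4*t²)²)
L(-20) + I(-8) = 2*√5 + (-3 + 4*(-8)²)² = 2*√5 + (-3 + 4*64)² = 2*√5 + (-3 + 256)² = 2*√5 + 253² = 2*√5 + 64009 = 64009 + 2*√5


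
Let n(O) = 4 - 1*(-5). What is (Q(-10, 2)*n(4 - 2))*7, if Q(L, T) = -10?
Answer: -630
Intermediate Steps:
n(O) = 9 (n(O) = 4 + 5 = 9)
(Q(-10, 2)*n(4 - 2))*7 = -10*9*7 = -90*7 = -630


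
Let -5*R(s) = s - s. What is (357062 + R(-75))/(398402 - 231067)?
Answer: 357062/167335 ≈ 2.1338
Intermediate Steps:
R(s) = 0 (R(s) = -(s - s)/5 = -1/5*0 = 0)
(357062 + R(-75))/(398402 - 231067) = (357062 + 0)/(398402 - 231067) = 357062/167335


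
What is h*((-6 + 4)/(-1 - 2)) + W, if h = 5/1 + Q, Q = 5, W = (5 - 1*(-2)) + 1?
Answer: 44/3 ≈ 14.667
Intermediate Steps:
W = 8 (W = (5 + 2) + 1 = 7 + 1 = 8)
h = 10 (h = 5/1 + 5 = 5*1 + 5 = 5 + 5 = 10)
h*((-6 + 4)/(-1 - 2)) + W = 10*((-6 + 4)/(-1 - 2)) + 8 = 10*(-2/(-3)) + 8 = 10*(-2*(-1/3)) + 8 = 10*(2/3) + 8 = 20/3 + 8 = 44/3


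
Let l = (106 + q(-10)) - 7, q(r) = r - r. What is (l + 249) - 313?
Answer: 35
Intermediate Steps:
q(r) = 0
l = 99 (l = (106 + 0) - 7 = 106 - 7 = 99)
(l + 249) - 313 = (99 + 249) - 313 = 348 - 313 = 35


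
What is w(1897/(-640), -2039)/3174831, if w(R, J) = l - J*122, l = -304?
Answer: 27606/352759 ≈ 0.078257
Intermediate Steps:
w(R, J) = -304 - 122*J (w(R, J) = -304 - J*122 = -304 - 122*J)
w(1897/(-640), -2039)/3174831 = (-304 - 122*(-2039))/3174831 = (-304 + 248758)*(1/3174831) = 248454*(1/3174831) = 27606/352759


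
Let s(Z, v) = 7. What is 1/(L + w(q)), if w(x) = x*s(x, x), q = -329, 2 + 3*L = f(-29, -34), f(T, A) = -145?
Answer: -1/2352 ≈ -0.00042517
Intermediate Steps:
L = -49 (L = -⅔ + (⅓)*(-145) = -⅔ - 145/3 = -49)
w(x) = 7*x (w(x) = x*7 = 7*x)
1/(L + w(q)) = 1/(-49 + 7*(-329)) = 1/(-49 - 2303) = 1/(-2352) = -1/2352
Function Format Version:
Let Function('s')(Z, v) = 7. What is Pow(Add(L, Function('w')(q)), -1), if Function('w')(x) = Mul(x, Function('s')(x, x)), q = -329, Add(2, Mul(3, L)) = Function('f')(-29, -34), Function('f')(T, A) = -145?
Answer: Rational(-1, 2352) ≈ -0.00042517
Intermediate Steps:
L = -49 (L = Add(Rational(-2, 3), Mul(Rational(1, 3), -145)) = Add(Rational(-2, 3), Rational(-145, 3)) = -49)
Function('w')(x) = Mul(7, x) (Function('w')(x) = Mul(x, 7) = Mul(7, x))
Pow(Add(L, Function('w')(q)), -1) = Pow(Add(-49, Mul(7, -329)), -1) = Pow(Add(-49, -2303), -1) = Pow(-2352, -1) = Rational(-1, 2352)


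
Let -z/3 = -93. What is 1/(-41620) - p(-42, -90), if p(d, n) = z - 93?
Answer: -7741321/41620 ≈ -186.00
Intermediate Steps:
z = 279 (z = -3*(-93) = 279)
p(d, n) = 186 (p(d, n) = 279 - 93 = 186)
1/(-41620) - p(-42, -90) = 1/(-41620) - 1*186 = -1/41620 - 186 = -7741321/41620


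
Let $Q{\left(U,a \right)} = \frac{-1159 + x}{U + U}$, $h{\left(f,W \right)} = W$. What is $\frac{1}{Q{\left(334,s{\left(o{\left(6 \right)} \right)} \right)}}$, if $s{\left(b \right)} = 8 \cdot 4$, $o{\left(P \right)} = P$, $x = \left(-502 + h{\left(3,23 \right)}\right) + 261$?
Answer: $- \frac{668}{1377} \approx -0.48511$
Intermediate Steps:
$x = -218$ ($x = \left(-502 + 23\right) + 261 = -479 + 261 = -218$)
$s{\left(b \right)} = 32$
$Q{\left(U,a \right)} = - \frac{1377}{2 U}$ ($Q{\left(U,a \right)} = \frac{-1159 - 218}{U + U} = - \frac{1377}{2 U}$)
$\frac{1}{Q{\left(334,s{\left(o{\left(6 \right)} \right)} \right)}} = \frac{1}{\left(- \frac{1377}{2}\right) \frac{1}{334}} = \frac{1}{- \frac{1377}{668}} = - \frac{668}{1377}$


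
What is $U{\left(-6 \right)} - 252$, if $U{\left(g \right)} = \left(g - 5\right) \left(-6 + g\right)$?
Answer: $-120$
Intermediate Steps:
$U{\left(g \right)} = \left(-6 + g\right) \left(-5 + g\right)$ ($U{\left(g \right)} = \left(-5 + g\right) \left(-6 + g\right) = \left(-6 + g\right) \left(-5 + g\right)$)
$U{\left(-6 \right)} - 252 = \left(30 + \left(-6\right)^{2} - -66\right) - 252 = \left(30 + 36 + 66\right) - 252 = 132 - 252 = -120$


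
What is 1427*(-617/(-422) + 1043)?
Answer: 628968801/422 ≈ 1.4904e+6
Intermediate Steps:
1427*(-617/(-422) + 1043) = 1427*(-617*(-1/422) + 1043) = 1427*(617/422 + 1043) = 1427*(440763/422) = 628968801/422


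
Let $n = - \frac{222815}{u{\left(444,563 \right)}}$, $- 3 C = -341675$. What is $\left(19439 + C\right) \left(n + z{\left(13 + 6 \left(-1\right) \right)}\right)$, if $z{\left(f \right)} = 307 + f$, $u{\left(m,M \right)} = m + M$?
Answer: $\frac{37352452936}{3021} \approx 1.2364 \cdot 10^{7}$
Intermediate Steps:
$u{\left(m,M \right)} = M + m$
$C = \frac{341675}{3}$ ($C = \left(- \frac{1}{3}\right) \left(-341675\right) = \frac{341675}{3} \approx 1.1389 \cdot 10^{5}$)
$n = - \frac{222815}{1007}$ ($n = - \frac{222815}{563 + 444} = - \frac{222815}{1007} \approx -221.27$)
$\left(19439 + C\right) \left(n + z{\left(13 + 6 \left(-1\right) \right)}\right) = \left(19439 + \frac{341675}{3}\right) \left(- \frac{222815}{1007} + \left(307 + \left(13 + 6 \left(-1\right)\right)\right)\right) = \frac{399992 \left(- \frac{222815}{1007} + \left(307 + \left(13 - 6\right)\right)\right)}{3} = \frac{399992 \left(- \frac{222815}{1007} + \left(307 + 7\right)\right)}{3} = \frac{399992 \left(- \frac{222815}{1007} + 314\right)}{3} = \frac{399992}{3} \cdot \frac{93383}{1007} = \frac{37352452936}{3021}$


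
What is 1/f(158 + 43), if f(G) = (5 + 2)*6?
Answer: 1/42 ≈ 0.023810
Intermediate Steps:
f(G) = 42 (f(G) = 7*6 = 42)
1/f(158 + 43) = 1/42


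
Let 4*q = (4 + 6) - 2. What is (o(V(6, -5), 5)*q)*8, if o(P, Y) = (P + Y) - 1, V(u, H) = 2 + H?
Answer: 16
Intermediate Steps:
o(P, Y) = -1 + P + Y
q = 2 (q = ((4 + 6) - 2)/4 = (10 - 2)/4 = (¼)*8 = 2)
(o(V(6, -5), 5)*q)*8 = ((-1 + (2 - 5) + 5)*2)*8 = ((-1 - 3 + 5)*2)*8 = (1*2)*8 = 2*8 = 16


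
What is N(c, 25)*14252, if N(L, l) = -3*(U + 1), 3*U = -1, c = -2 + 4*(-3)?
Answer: -28504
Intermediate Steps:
c = -14 (c = -2 - 12 = -14)
U = -⅓ (U = (⅓)*(-1) = -⅓ ≈ -0.33333)
N(L, l) = -2 (N(L, l) = -3*(-⅓ + 1) = -3*⅔ = -2)
N(c, 25)*14252 = -2*14252 = -28504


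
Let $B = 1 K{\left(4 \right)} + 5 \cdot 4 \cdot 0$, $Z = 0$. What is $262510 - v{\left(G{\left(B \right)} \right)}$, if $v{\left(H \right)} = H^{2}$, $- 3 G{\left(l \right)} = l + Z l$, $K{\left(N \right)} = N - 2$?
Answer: $\frac{2362586}{9} \approx 2.6251 \cdot 10^{5}$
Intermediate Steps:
$K{\left(N \right)} = -2 + N$ ($K{\left(N \right)} = N - 2 = -2 + N$)
$B = 2$ ($B = 1 \left(-2 + 4\right) + 5 \cdot 4 \cdot 0 = 1 \cdot 2 + 20 \cdot 0 = 2 + 0 = 2$)
$G{\left(l \right)} = - \frac{l}{3}$ ($G{\left(l \right)} = - \frac{l + 0 l}{3} = - \frac{l + 0}{3} = - \frac{l}{3}$)
$262510 - v{\left(G{\left(B \right)} \right)} = 262510 - \left(\left(- \frac{1}{3}\right) 2\right)^{2} = 262510 - \left(- \frac{2}{3}\right)^{2} = 262510 - \frac{4}{9} = \frac{2362586}{9}$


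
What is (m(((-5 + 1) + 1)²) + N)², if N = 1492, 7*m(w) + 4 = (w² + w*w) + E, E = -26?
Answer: 111851776/49 ≈ 2.2827e+6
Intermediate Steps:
m(w) = -30/7 + 2*w²/7 (m(w) = -4/7 + ((w² + w*w) - 26)/7 = -4/7 + ((w² + w²) - 26)/7 = -4/7 + (2*w² - 26)/7 = -4/7 + (-26 + 2*w²)/7 = -4/7 + (-26/7 + 2*w²/7) = -30/7 + 2*w²/7)
(m(((-5 + 1) + 1)²) + N)² = ((-30/7 + 2*(((-5 + 1) + 1)²)²/7) + 1492)² = ((-30/7 + 2*((-4 + 1)²)²/7) + 1492)² = ((-30/7 + 2*((-3)²)²/7) + 1492)² = ((-30/7 + (2/7)*9²) + 1492)² = ((-30/7 + (2/7)*81) + 1492)² = ((-30/7 + 162/7) + 1492)² = (132/7 + 1492)² = (10576/7)² = 111851776/49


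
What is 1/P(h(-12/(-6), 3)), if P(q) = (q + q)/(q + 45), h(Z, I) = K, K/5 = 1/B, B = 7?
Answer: 32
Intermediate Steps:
K = 5/7 ≈ 0.71429
h(Z, I) = 5/7
P(q) = 2*q/(45 + q) (P(q) = (2*q)/(45 + q) = 2*q/(45 + q))
1/P(h(-12/(-6), 3)) = 1/(2*(5/7)/(45 + 5/7)) = 1/(2*(5/7)/(320/7)) = 1/(2*(5/7)*(7/320)) = 1/(1/32) = 32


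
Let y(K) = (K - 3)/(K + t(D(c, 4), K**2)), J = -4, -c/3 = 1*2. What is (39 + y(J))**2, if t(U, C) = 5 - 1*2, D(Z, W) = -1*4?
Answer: 2116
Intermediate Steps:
c = -6 (c = -3*2 = -6)
D(Z, W) = -4
t(U, C) = 3 (t(U, C) = 5 - 2 = 3)
y(K) = (-3 + K)/(3 + K) (y(K) = (K - 3)/(K + 3) = (-3 + K)/(3 + K))
(39 + y(J))**2 = (39 + (-3 - 4)/(3 - 4))**2 = (39 - 7/(-1))**2 = (39 - 1*(-7))**2 = (39 + 7)**2 = 46**2 = 2116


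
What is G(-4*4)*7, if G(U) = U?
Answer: -112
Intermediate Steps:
G(-4*4)*7 = -4*4*7 = -16*7 = -112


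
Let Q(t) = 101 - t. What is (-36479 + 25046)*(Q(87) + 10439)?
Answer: -119509149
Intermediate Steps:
(-36479 + 25046)*(Q(87) + 10439) = (-36479 + 25046)*((101 - 1*87) + 10439) = -11433*((101 - 87) + 10439) = -11433*(14 + 10439) = -11433*10453 = -119509149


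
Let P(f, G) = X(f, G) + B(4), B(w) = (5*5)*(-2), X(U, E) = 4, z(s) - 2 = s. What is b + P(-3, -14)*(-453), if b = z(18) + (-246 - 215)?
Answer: 20397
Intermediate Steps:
z(s) = 2 + s
B(w) = -50 (B(w) = 25*(-2) = -50)
b = -441 (b = (2 + 18) + (-246 - 215) = 20 - 461 = -441)
P(f, G) = -46 (P(f, G) = 4 - 50 = -46)
b + P(-3, -14)*(-453) = -441 - 46*(-453) = -441 + 20838 = 20397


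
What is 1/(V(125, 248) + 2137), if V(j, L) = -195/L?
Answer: 248/529781 ≈ 0.00046812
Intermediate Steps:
1/(V(125, 248) + 2137) = 1/(-195/248 + 2137) = 1/(529781/248) = 248/529781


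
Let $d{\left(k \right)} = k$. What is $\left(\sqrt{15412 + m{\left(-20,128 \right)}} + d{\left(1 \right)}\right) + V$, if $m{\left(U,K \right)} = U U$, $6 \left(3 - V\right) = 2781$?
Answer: $- \frac{919}{2} + 2 \sqrt{3953} \approx -333.75$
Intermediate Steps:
$V = - \frac{921}{2}$ ($V = 3 - \frac{927}{2} = - \frac{921}{2} \approx -460.5$)
$m{\left(U,K \right)} = U^{2}$
$\left(\sqrt{15412 + m{\left(-20,128 \right)}} + d{\left(1 \right)}\right) + V = \left(\sqrt{15412 + \left(-20\right)^{2}} + 1\right) - \frac{921}{2} = \left(\sqrt{15412 + 400} + 1\right) - \frac{921}{2} = \left(\sqrt{15812} + 1\right) - \frac{921}{2} = \left(2 \sqrt{3953} + 1\right) - \frac{921}{2} = \left(1 + 2 \sqrt{3953}\right) - \frac{921}{2} = - \frac{919}{2} + 2 \sqrt{3953}$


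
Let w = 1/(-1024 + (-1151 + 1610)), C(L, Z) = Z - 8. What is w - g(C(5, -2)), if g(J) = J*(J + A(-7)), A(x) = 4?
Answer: -33901/565 ≈ -60.002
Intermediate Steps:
C(L, Z) = -8 + Z
g(J) = J*(4 + J) (g(J) = J*(J + 4) = J*(4 + J))
w = -1/565 (w = 1/(-1024 + 459) = 1/(-565) = -1/565 ≈ -0.0017699)
w - g(C(5, -2)) = -1/565 - (-8 - 2)*(4 + (-8 - 2)) = -1/565 - (-10)*(4 - 10) = -1/565 - (-10)*(-6) = -1/565 - 1*60 = -1/565 - 60 = -33901/565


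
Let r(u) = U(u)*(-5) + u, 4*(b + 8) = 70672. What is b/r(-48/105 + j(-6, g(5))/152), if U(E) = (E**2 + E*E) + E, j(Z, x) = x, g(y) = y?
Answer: -49982038400/291153 ≈ -1.7167e+5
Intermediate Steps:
U(E) = E + 2*E**2 (U(E) = (E**2 + E**2) + E = 2*E**2 + E = E + 2*E**2)
b = 17660 (b = -8 + (1/4)*70672 = -8 + 17668 = 17660)
r(u) = u - 5*u*(1 + 2*u) (r(u) = (u*(1 + 2*u))*(-5) + u = -5*u*(1 + 2*u) + u = u - 5*u*(1 + 2*u))
b/r(-48/105 + j(-6, g(5))/152) = 17660/((2*(-48/105 + 5/152)*(-2 - 5*(-48/105 + 5/152)))) = 17660/((2*(-48*1/105 + 5*(1/152))*(-2 - 5*(-48*1/105 + 5*(1/152))))) = 17660/((2*(-16/35 + 5/152)*(-2 - 5*(-16/35 + 5/152)))) = 17660/((2*(-2257/5320)*(-2 - 5*(-2257/5320)))) = 17660/((2*(-2257/5320)*(-2 + 2257/1064))) = 17660/((2*(-2257/5320)*(129/1064))) = 17660/(-291153/2830240) = 17660*(-2830240/291153) = -49982038400/291153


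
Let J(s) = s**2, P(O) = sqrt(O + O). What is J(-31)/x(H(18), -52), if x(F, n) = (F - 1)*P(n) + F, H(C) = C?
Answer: 279/490 - 527*I*sqrt(26)/490 ≈ 0.56939 - 5.484*I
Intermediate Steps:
P(O) = sqrt(2)*sqrt(O) (P(O) = sqrt(2*O) = sqrt(2)*sqrt(O))
x(F, n) = F + sqrt(2)*sqrt(n)*(-1 + F) (x(F, n) = (F - 1)*(sqrt(2)*sqrt(n)) + F = (-1 + F)*(sqrt(2)*sqrt(n)) + F = sqrt(2)*sqrt(n)*(-1 + F) + F = F + sqrt(2)*sqrt(n)*(-1 + F))
J(-31)/x(H(18), -52) = (-31)**2/(18 - sqrt(2)*sqrt(-52) + 18*sqrt(2)*sqrt(-52)) = 961/(18 - sqrt(2)*2*I*sqrt(13) + 18*sqrt(2)*(2*I*sqrt(13))) = 961/(18 - 2*I*sqrt(26) + 36*I*sqrt(26)) = 961/(18 + 34*I*sqrt(26))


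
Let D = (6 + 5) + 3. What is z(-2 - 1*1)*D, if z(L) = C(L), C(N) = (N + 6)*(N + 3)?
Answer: 0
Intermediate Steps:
C(N) = (3 + N)*(6 + N) (C(N) = (6 + N)*(3 + N) = (3 + N)*(6 + N))
z(L) = 18 + L² + 9*L
D = 14 (D = 11 + 3 = 14)
z(-2 - 1*1)*D = (18 + (-2 - 1*1)² + 9*(-2 - 1*1))*14 = (18 + (-2 - 1)² + 9*(-2 - 1))*14 = (18 + (-3)² + 9*(-3))*14 = (18 + 9 - 27)*14 = 0*14 = 0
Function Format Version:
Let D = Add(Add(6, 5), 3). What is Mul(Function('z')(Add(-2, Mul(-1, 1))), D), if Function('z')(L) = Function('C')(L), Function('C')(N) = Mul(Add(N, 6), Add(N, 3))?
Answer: 0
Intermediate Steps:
Function('C')(N) = Mul(Add(3, N), Add(6, N)) (Function('C')(N) = Mul(Add(6, N), Add(3, N)) = Mul(Add(3, N), Add(6, N)))
Function('z')(L) = Add(18, Pow(L, 2), Mul(9, L))
D = 14 (D = Add(11, 3) = 14)
Mul(Function('z')(Add(-2, Mul(-1, 1))), D) = Mul(Add(18, Pow(Add(-2, Mul(-1, 1)), 2), Mul(9, Add(-2, Mul(-1, 1)))), 14) = Mul(Add(18, Pow(Add(-2, -1), 2), Mul(9, Add(-2, -1))), 14) = Mul(Add(18, Pow(-3, 2), Mul(9, -3)), 14) = Mul(Add(18, 9, -27), 14) = Mul(0, 14) = 0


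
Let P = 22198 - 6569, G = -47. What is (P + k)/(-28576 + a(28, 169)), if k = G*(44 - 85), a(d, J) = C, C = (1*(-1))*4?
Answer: -4389/7145 ≈ -0.61428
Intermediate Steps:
C = -4 (C = -1*4 = -4)
a(d, J) = -4
k = 1927 (k = -47*(44 - 85) = -47*(-41) = 1927)
P = 15629
(P + k)/(-28576 + a(28, 169)) = (15629 + 1927)/(-28576 - 4) = 17556/(-28580) = 17556*(-1/28580) = -4389/7145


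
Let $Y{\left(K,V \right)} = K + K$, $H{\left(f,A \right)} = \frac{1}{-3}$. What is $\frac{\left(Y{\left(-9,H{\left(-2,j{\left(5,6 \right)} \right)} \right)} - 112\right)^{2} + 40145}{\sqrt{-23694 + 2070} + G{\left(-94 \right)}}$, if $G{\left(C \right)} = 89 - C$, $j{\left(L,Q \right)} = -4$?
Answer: $\frac{3479745}{18371} - \frac{38030 i \sqrt{5406}}{18371} \approx 189.42 - 152.21 i$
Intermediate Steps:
$H{\left(f,A \right)} = - \frac{1}{3}$
$Y{\left(K,V \right)} = 2 K$
$\frac{\left(Y{\left(-9,H{\left(-2,j{\left(5,6 \right)} \right)} \right)} - 112\right)^{2} + 40145}{\sqrt{-23694 + 2070} + G{\left(-94 \right)}} = \frac{\left(2 \left(-9\right) - 112\right)^{2} + 40145}{\sqrt{-23694 + 2070} + \left(89 - -94\right)} = \frac{\left(-18 - 112\right)^{2} + 40145}{\sqrt{-21624} + \left(89 + 94\right)} = \frac{\left(-130\right)^{2} + 40145}{2 i \sqrt{5406} + 183} = \frac{16900 + 40145}{183 + 2 i \sqrt{5406}} = \frac{57045}{183 + 2 i \sqrt{5406}}$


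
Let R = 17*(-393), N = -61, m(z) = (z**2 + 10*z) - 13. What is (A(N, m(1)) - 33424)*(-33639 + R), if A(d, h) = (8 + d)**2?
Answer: 1234396800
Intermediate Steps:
m(z) = -13 + z**2 + 10*z
R = -6681
(A(N, m(1)) - 33424)*(-33639 + R) = ((8 - 61)**2 - 33424)*(-33639 - 6681) = ((-53)**2 - 33424)*(-40320) = (2809 - 33424)*(-40320) = -30615*(-40320) = 1234396800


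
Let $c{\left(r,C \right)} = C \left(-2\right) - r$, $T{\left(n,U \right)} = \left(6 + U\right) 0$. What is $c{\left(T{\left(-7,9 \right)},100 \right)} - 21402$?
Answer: $-21602$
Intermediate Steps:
$T{\left(n,U \right)} = 0$
$c{\left(r,C \right)} = - r - 2 C$ ($c{\left(r,C \right)} = - 2 C - r = - r - 2 C$)
$c{\left(T{\left(-7,9 \right)},100 \right)} - 21402 = \left(\left(-1\right) 0 - 200\right) - 21402 = \left(0 - 200\right) - 21402 = -200 - 21402 = -21602$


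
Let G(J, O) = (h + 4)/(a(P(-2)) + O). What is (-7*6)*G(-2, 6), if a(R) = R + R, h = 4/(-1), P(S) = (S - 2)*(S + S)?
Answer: 0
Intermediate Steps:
P(S) = 2*S*(-2 + S) (P(S) = (-2 + S)*(2*S) = 2*S*(-2 + S))
h = -4 (h = 4*(-1) = -4)
a(R) = 2*R
G(J, O) = 0 (G(J, O) = (-4 + 4)/(2*(2*(-2)*(-2 - 2)) + O) = 0/(2*(2*(-2)*(-4)) + O) = 0/(2*16 + O) = 0/(32 + O) = 0)
(-7*6)*G(-2, 6) = -7*6*0 = -42*0 = 0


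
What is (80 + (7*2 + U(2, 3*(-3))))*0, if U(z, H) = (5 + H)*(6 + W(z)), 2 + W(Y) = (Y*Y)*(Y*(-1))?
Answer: 0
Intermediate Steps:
W(Y) = -2 - Y**3 (W(Y) = -2 + (Y*Y)*(Y*(-1)) = -2 + Y**2*(-Y) = -2 - Y**3)
U(z, H) = (4 - z**3)*(5 + H) (U(z, H) = (5 + H)*(6 + (-2 - z**3)) = (5 + H)*(4 - z**3) = (4 - z**3)*(5 + H))
(80 + (7*2 + U(2, 3*(-3))))*0 = (80 + (7*2 + (20 - 5*2**3 + 4*(3*(-3)) - 1*3*(-3)*2**3)))*0 = (80 + (14 + (20 - 5*8 + 4*(-9) - 1*(-9)*8)))*0 = (80 + (14 + (20 - 40 - 36 + 72)))*0 = (80 + (14 + 16))*0 = (80 + 30)*0 = 110*0 = 0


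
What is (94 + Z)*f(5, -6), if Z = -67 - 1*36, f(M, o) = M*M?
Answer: -225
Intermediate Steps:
f(M, o) = M**2
Z = -103 (Z = -67 - 36 = -103)
(94 + Z)*f(5, -6) = (94 - 103)*5**2 = -9*25 = -225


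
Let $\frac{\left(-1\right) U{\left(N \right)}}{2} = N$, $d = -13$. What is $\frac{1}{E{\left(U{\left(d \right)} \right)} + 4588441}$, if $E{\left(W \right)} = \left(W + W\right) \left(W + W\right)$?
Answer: $\frac{1}{4591145} \approx 2.1781 \cdot 10^{-7}$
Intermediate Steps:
$U{\left(N \right)} = - 2 N$
$E{\left(W \right)} = 4 W^{2}$ ($E{\left(W \right)} = 2 W 2 W = 4 W^{2}$)
$\frac{1}{E{\left(U{\left(d \right)} \right)} + 4588441} = \frac{1}{4 \left(\left(-2\right) \left(-13\right)\right)^{2} + 4588441} = \frac{1}{4 \cdot 26^{2} + 4588441} = \frac{1}{4 \cdot 676 + 4588441} = \frac{1}{2704 + 4588441} = \frac{1}{4591145}$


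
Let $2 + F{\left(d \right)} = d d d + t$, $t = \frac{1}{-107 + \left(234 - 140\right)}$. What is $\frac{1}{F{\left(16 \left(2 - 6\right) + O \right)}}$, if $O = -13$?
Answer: $- \frac{13}{5934956} \approx -2.1904 \cdot 10^{-6}$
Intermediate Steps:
$t = - \frac{1}{13}$ ($t = \frac{1}{-107 + \left(234 - 140\right)} = \frac{1}{-107 + 94} = \frac{1}{-13} = - \frac{1}{13} \approx -0.076923$)
$F{\left(d \right)} = - \frac{27}{13} + d^{3}$ ($F{\left(d \right)} = -2 + \left(d d d - \frac{1}{13}\right) = -2 + \left(d^{2} d - \frac{1}{13}\right) = -2 + \left(d^{3} - \frac{1}{13}\right) = -2 + \left(- \frac{1}{13} + d^{3}\right) = - \frac{27}{13} + d^{3}$)
$\frac{1}{F{\left(16 \left(2 - 6\right) + O \right)}} = \frac{1}{- \frac{27}{13} + \left(16 \left(2 - 6\right) - 13\right)^{3}} = \frac{1}{- \frac{27}{13} + \left(16 \left(-4\right) - 13\right)^{3}} = \frac{1}{- \frac{27}{13} + \left(-64 - 13\right)^{3}} = \frac{1}{- \frac{27}{13} + \left(-77\right)^{3}} = \frac{1}{- \frac{27}{13} - 456533} = \frac{1}{- \frac{5934956}{13}} = - \frac{13}{5934956}$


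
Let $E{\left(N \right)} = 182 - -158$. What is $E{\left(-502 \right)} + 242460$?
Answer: $242800$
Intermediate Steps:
$E{\left(N \right)} = 340$ ($E{\left(N \right)} = 182 + 158 = 340$)
$E{\left(-502 \right)} + 242460 = 340 + 242460 = 242800$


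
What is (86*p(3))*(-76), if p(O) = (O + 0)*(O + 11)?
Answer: -274512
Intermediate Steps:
p(O) = O*(11 + O)
(86*p(3))*(-76) = (86*(3*(11 + 3)))*(-76) = (86*(3*14))*(-76) = (86*42)*(-76) = 3612*(-76) = -274512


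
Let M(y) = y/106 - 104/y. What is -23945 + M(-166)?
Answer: -105338188/4399 ≈ -23946.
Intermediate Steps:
M(y) = -104/y + y/106 (M(y) = y*(1/106) - 104/y = y/106 - 104/y = -104/y + y/106)
-23945 + M(-166) = -23945 + (-104/(-166) + (1/106)*(-166)) = -23945 + (-104*(-1/166) - 83/53) = -23945 + (52/83 - 83/53) = -23945 - 4133/4399 = -105338188/4399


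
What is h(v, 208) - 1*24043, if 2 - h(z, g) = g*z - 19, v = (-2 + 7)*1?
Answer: -25062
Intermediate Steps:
v = 5 (v = 5*1 = 5)
h(z, g) = 21 - g*z (h(z, g) = 2 - (g*z - 19) = 2 - (-19 + g*z) = 2 + (19 - g*z) = 21 - g*z)
h(v, 208) - 1*24043 = (21 - 1*208*5) - 1*24043 = (21 - 1040) - 24043 = -1019 - 24043 = -25062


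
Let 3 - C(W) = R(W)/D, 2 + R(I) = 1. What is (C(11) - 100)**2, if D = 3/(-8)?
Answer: 89401/9 ≈ 9933.4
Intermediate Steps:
R(I) = -1 (R(I) = -2 + 1 = -1)
D = -3/8 (D = 3*(-1/8) = -3/8 ≈ -0.37500)
C(W) = 1/3 (C(W) = 3 - (-1)/(-3/8) = 3 - (-1)*(-8)/3 = 3 - 1*8/3 = 3 - 8/3 = 1/3)
(C(11) - 100)**2 = (1/3 - 100)**2 = (-299/3)**2 = 89401/9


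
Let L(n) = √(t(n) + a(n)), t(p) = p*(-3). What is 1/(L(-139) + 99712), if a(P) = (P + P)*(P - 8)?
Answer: 99712/9942441661 - 3*√4587/9942441661 ≈ 1.0008e-5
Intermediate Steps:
t(p) = -3*p
a(P) = 2*P*(-8 + P) (a(P) = (2*P)*(-8 + P) = 2*P*(-8 + P))
L(n) = √(-3*n + 2*n*(-8 + n))
1/(L(-139) + 99712) = 1/(√(-139*(-19 + 2*(-139))) + 99712) = 1/(√(-139*(-19 - 278)) + 99712) = 1/(√(-139*(-297)) + 99712) = 1/(√41283 + 99712) = 1/(3*√4587 + 99712) = 1/(99712 + 3*√4587)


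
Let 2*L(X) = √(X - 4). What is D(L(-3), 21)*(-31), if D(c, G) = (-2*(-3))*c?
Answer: -93*I*√7 ≈ -246.05*I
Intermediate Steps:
L(X) = √(-4 + X)/2 (L(X) = √(X - 4)/2 = √(-4 + X)/2)
D(c, G) = 6*c
D(L(-3), 21)*(-31) = (6*(√(-4 - 3)/2))*(-31) = (6*(√(-7)/2))*(-31) = (6*((I*√7)/2))*(-31) = (6*(I*√7/2))*(-31) = (3*I*√7)*(-31) = -93*I*√7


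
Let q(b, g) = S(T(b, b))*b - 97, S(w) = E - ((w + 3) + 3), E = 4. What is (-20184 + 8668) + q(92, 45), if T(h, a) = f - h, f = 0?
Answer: -3333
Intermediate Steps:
T(h, a) = -h (T(h, a) = 0 - h = -h)
S(w) = -2 - w (S(w) = 4 - ((w + 3) + 3) = 4 - ((3 + w) + 3) = 4 - (6 + w) = 4 + (-6 - w) = -2 - w)
q(b, g) = -97 + b*(-2 + b) (q(b, g) = (-2 - (-1)*b)*b - 97 = (-2 + b)*b - 97 = b*(-2 + b) - 97 = -97 + b*(-2 + b))
(-20184 + 8668) + q(92, 45) = (-20184 + 8668) + (-97 + 92*(-2 + 92)) = -11516 + (-97 + 92*90) = -11516 + (-97 + 8280) = -11516 + 8183 = -3333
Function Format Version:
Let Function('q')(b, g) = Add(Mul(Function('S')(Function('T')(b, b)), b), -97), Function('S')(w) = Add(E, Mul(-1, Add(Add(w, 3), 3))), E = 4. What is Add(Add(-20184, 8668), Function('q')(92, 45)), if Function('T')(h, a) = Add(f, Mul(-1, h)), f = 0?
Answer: -3333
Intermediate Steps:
Function('T')(h, a) = Mul(-1, h) (Function('T')(h, a) = Add(0, Mul(-1, h)) = Mul(-1, h))
Function('S')(w) = Add(-2, Mul(-1, w)) (Function('S')(w) = Add(4, Mul(-1, Add(Add(w, 3), 3))) = Add(4, Mul(-1, Add(Add(3, w), 3))) = Add(4, Mul(-1, Add(6, w))) = Add(4, Add(-6, Mul(-1, w))) = Add(-2, Mul(-1, w)))
Function('q')(b, g) = Add(-97, Mul(b, Add(-2, b))) (Function('q')(b, g) = Add(Mul(Add(-2, Mul(-1, Mul(-1, b))), b), -97) = Add(Mul(Add(-2, b), b), -97) = Add(Mul(b, Add(-2, b)), -97) = Add(-97, Mul(b, Add(-2, b))))
Add(Add(-20184, 8668), Function('q')(92, 45)) = Add(Add(-20184, 8668), Add(-97, Mul(92, Add(-2, 92)))) = Add(-11516, Add(-97, Mul(92, 90))) = Add(-11516, Add(-97, 8280)) = Add(-11516, 8183) = -3333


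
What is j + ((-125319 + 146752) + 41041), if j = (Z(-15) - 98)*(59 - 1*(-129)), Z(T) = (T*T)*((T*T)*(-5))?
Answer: -47543450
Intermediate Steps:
Z(T) = -5*T**4 (Z(T) = T**2*(T**2*(-5)) = T**2*(-5*T**2) = -5*T**4)
j = -47605924 (j = (-5*(-15)**4 - 98)*(59 - 1*(-129)) = (-5*50625 - 98)*(59 + 129) = (-253125 - 98)*188 = -253223*188 = -47605924)
j + ((-125319 + 146752) + 41041) = -47605924 + ((-125319 + 146752) + 41041) = -47605924 + (21433 + 41041) = -47605924 + 62474 = -47543450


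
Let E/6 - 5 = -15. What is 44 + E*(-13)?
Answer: 824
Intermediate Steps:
E = -60 (E = 30 + 6*(-15) = 30 - 90 = -60)
44 + E*(-13) = 44 - 60*(-13) = 44 + 780 = 824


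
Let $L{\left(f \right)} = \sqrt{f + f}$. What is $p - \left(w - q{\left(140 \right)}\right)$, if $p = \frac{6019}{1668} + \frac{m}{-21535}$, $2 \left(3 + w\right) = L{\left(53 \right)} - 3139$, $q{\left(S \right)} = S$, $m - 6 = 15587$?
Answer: $\frac{61617260791}{35920380} - \frac{\sqrt{106}}{2} \approx 1710.2$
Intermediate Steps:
$L{\left(f \right)} = \sqrt{2} \sqrt{f}$ ($L{\left(f \right)} = \sqrt{2 f} = \sqrt{2} \sqrt{f}$)
$m = 15593$ ($m = 6 + 15587 = 15593$)
$w = - \frac{3145}{2} + \frac{\sqrt{106}}{2}$ ($w = -3 + \frac{\sqrt{2} \sqrt{53} - 3139}{2} = -3 + \frac{\sqrt{106} - 3139}{2} = -3 + \frac{-3139 + \sqrt{106}}{2} = -3 - \left(\frac{3139}{2} - \frac{\sqrt{106}}{2}\right) = - \frac{3145}{2} + \frac{\sqrt{106}}{2} \approx -1567.4$)
$p = \frac{103610041}{35920380}$ ($p = \frac{6019}{1668} + \frac{15593}{-21535} = 6019 \cdot \frac{1}{1668} + 15593 \left(- \frac{1}{21535}\right) = \frac{6019}{1668} - \frac{15593}{21535} = \frac{103610041}{35920380} \approx 2.8844$)
$p - \left(w - q{\left(140 \right)}\right) = \frac{103610041}{35920380} - \left(\left(- \frac{3145}{2} + \frac{\sqrt{106}}{2}\right) - 140\right) = \frac{103610041}{35920380} - \left(- \frac{3425}{2} + \frac{\sqrt{106}}{2}\right) = \frac{103610041}{35920380} + \left(\frac{3425}{2} - \frac{\sqrt{106}}{2}\right) = \frac{61617260791}{35920380} - \frac{\sqrt{106}}{2}$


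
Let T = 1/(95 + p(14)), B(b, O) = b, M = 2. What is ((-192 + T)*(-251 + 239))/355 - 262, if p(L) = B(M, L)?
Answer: -8798494/34435 ≈ -255.51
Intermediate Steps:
p(L) = 2
T = 1/97 (T = 1/(95 + 2) = 1/97 ≈ 0.010309)
((-192 + T)*(-251 + 239))/355 - 262 = ((-192 + 1/97)*(-251 + 239))/355 - 262 = -18623/97*(-12)*(1/355) - 262 = (223476/97)*(1/355) - 262 = 223476/34435 - 262 = -8798494/34435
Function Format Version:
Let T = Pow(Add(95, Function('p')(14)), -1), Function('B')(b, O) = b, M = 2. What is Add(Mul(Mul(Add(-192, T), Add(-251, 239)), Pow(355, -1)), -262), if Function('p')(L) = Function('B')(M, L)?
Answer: Rational(-8798494, 34435) ≈ -255.51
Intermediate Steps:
Function('p')(L) = 2
T = Rational(1, 97) (T = Pow(Add(95, 2), -1) = Pow(97, -1) = Rational(1, 97) ≈ 0.010309)
Add(Mul(Mul(Add(-192, T), Add(-251, 239)), Pow(355, -1)), -262) = Add(Mul(Mul(Add(-192, Rational(1, 97)), Add(-251, 239)), Pow(355, -1)), -262) = Add(Mul(Mul(Rational(-18623, 97), -12), Rational(1, 355)), -262) = Add(Mul(Rational(223476, 97), Rational(1, 355)), -262) = Add(Rational(223476, 34435), -262) = Rational(-8798494, 34435)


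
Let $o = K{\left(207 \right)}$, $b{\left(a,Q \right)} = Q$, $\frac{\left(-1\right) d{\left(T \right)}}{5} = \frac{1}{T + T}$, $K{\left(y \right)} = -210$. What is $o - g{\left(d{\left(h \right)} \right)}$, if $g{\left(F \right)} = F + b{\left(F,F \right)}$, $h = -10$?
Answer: $- \frac{421}{2} \approx -210.5$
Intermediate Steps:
$d{\left(T \right)} = - \frac{5}{2 T}$ ($d{\left(T \right)} = - \frac{5}{T + T} = - \frac{5}{2 T}$)
$o = -210$
$g{\left(F \right)} = 2 F$ ($g{\left(F \right)} = F + F = 2 F$)
$o - g{\left(d{\left(h \right)} \right)} = -210 - 2 \left(- \frac{5}{2 \left(-10\right)}\right) = -210 - 2 \left(\left(- \frac{5}{2}\right) \left(- \frac{1}{10}\right)\right) = -210 - 2 \cdot \frac{1}{4} = -210 - \frac{1}{2} = - \frac{421}{2}$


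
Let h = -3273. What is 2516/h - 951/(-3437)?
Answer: -5534869/11249301 ≈ -0.49202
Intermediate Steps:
2516/h - 951/(-3437) = 2516/(-3273) - 951/(-3437) = 2516*(-1/3273) - 951*(-1/3437) = -2516/3273 + 951/3437 = -5534869/11249301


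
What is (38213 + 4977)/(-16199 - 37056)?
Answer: -8638/10651 ≈ -0.81100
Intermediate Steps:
(38213 + 4977)/(-16199 - 37056) = 43190/(-53255) = 43190*(-1/53255) = -8638/10651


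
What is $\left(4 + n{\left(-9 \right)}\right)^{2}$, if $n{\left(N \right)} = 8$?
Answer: $144$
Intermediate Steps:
$\left(4 + n{\left(-9 \right)}\right)^{2} = \left(4 + 8\right)^{2} = 12^{2} = 144$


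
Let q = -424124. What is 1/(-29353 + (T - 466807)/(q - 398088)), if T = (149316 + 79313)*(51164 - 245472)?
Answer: 822212/20290521703 ≈ 4.0522e-5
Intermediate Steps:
T = -44424443732 (T = 228629*(-194308) = -44424443732)
1/(-29353 + (T - 466807)/(q - 398088)) = 1/(-29353 + (-44424443732 - 466807)/(-424124 - 398088)) = 1/(-29353 - 44424910539/(-822212)) = 1/(-29353 - 44424910539*(-1/822212)) = 1/(-29353 + 44424910539/822212) = 1/(20290521703/822212) = 822212/20290521703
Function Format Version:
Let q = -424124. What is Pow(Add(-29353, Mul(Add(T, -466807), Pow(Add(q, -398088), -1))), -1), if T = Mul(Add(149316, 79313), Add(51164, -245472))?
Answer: Rational(822212, 20290521703) ≈ 4.0522e-5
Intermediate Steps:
T = -44424443732 (T = Mul(228629, -194308) = -44424443732)
Pow(Add(-29353, Mul(Add(T, -466807), Pow(Add(q, -398088), -1))), -1) = Pow(Add(-29353, Mul(Add(-44424443732, -466807), Pow(Add(-424124, -398088), -1))), -1) = Pow(Add(-29353, Mul(-44424910539, Pow(-822212, -1))), -1) = Pow(Add(-29353, Mul(-44424910539, Rational(-1, 822212))), -1) = Pow(Add(-29353, Rational(44424910539, 822212)), -1) = Pow(Rational(20290521703, 822212), -1) = Rational(822212, 20290521703)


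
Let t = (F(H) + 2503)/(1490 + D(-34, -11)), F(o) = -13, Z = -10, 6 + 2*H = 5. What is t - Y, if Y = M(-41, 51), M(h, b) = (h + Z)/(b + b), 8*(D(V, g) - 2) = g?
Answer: 3451/1590 ≈ 2.1704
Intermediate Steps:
H = -½ (H = -3 + (½)*5 = -3 + 5/2 = -½ ≈ -0.50000)
D(V, g) = 2 + g/8
M(h, b) = (-10 + h)/(2*b) (M(h, b) = (h - 10)/(b + b) = (-10 + h)/((2*b)) = (-10 + h)*(1/(2*b)) = (-10 + h)/(2*b))
Y = -½ (Y = (½)*(-10 - 41)/51 = (½)*(1/51)*(-51) = -½ ≈ -0.50000)
t = 1328/795 (t = (-13 + 2503)/(1490 + (2 + (⅛)*(-11))) = 2490/(1490 + (2 - 11/8)) = 2490/(1490 + 5/8) = 2490/(11925/8) = 2490*(8/11925) = 1328/795 ≈ 1.6704)
t - Y = 1328/795 - 1*(-½) = 1328/795 + ½ = 3451/1590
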